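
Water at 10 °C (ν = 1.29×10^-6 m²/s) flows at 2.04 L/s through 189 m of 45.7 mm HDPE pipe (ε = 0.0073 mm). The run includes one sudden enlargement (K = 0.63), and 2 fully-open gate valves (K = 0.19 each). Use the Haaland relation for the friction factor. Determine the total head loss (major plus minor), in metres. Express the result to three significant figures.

V = 4Q/(πD²) = 1.244 m/s; V²/2g = 0.07883 m
Re = 4.41×10^4, ε/D = 1.60×10^-4 → f = 0.02175 (Haaland)
Major: h_f = f(L/D)·V²/2g = 0.02175·4136·0.07883 = 7.090 m
Minor: ΣK = 1.01; h_m = ΣK·V²/2g = 0.07962 m
Total H_L = 7.090 + 0.07962 = 7.170 m

H_L ≈ 7.17 m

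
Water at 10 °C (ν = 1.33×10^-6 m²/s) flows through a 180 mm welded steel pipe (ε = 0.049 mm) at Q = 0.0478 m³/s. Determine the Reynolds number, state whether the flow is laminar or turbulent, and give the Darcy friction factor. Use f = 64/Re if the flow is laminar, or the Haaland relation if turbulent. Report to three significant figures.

Re ≈ 2.54×10^5; turbulent; f ≈ 0.0169

V = 4Q/(πD²) = 1.878 m/s
Re = VD/ν = 1.878·0.180/1.33×10^-6 = 2.54×10^5
Re > 4000 → turbulent; ε/D = 2.72×10^-4
Haaland: f = 0.01688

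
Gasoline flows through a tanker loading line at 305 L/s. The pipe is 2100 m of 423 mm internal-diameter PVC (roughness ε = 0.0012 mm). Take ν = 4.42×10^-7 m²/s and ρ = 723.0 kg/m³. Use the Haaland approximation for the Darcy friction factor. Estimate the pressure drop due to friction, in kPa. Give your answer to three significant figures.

Δp ≈ 87.6 kPa

V = 4Q/(πD²) = 4·0.305/(π·0.423²) = 2.170 m/s
Re = VD/ν = 2.170·0.423/4.42×10^-7 = 2.08×10^6 → turbulent
ε/D = 0.0012/423 = 2.84×10^-6
Haaland: f = 0.01036
h_f = f(L/D)V²/(2g) = 0.01036·(2100/0.423)·2.170²/(2·9.81) = 12.35 m
Δp = ρg·h_f = 723.0·9.81·12.35 = 87.59 kPa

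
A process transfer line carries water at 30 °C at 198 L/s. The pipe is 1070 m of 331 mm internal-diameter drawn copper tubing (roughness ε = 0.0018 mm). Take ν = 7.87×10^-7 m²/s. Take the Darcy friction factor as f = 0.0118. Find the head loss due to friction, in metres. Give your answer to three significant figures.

V = 4Q/(πD²) = 4·0.198/(π·0.331²) = 2.301 m/s
h_f = f(L/D)V²/(2g) = 0.01180·(1070/0.331)·2.301²/(2·9.81) = 10.29 m

h_f ≈ 10.3 m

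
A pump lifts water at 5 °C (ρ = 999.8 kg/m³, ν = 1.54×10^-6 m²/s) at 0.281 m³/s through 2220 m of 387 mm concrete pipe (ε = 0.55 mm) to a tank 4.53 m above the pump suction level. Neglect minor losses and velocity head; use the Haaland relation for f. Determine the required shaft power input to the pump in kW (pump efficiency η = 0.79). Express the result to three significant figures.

V = 4Q/(πD²) = 2.389 m/s; Re = 6.00×10^5; ε/D = 0.00142; f = 0.02181
h_f = f(L/D)V²/2g = 36.40 m
Total head H = z + h_f = 4.53 + 36.40 = 40.93 m
P_hyd = ρgQH = 999.8·9.81·0.281·40.93 = 112.8 kW
P_shaft = P_hyd/η = 112.8/0.79 = 142.8 kW

P_shaft ≈ 143 kW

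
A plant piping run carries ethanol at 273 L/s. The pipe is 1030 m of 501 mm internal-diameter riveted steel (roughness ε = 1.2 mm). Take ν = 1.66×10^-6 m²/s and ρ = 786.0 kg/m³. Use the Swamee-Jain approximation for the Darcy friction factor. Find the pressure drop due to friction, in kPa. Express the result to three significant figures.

Δp ≈ 38.9 kPa

V = 4Q/(πD²) = 4·0.273/(π·0.501²) = 1.385 m/s
Re = VD/ν = 1.385·0.501/1.66×10^-6 = 4.18×10^5 → turbulent
ε/D = 1.2/501 = 0.00240
Swamee-Jain: f = 0.02509
h_f = f(L/D)V²/(2g) = 0.02509·(1030/0.501)·1.385²/(2·9.81) = 5.042 m
Δp = ρg·h_f = 786.0·9.81·5.042 = 38.88 kPa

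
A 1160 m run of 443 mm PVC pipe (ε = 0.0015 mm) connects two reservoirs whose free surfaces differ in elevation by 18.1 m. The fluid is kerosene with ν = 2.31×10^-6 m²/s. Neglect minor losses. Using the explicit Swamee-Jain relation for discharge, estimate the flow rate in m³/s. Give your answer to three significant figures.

Swamee-Jain (Type II): Q = -0.965·√(gD⁵h_f/L)·ln[ε/(3.7D) + √(3.17ν²L/(gD³h_f))]
√(gD⁵h_f/L) = √(9.81·0.443⁵·18.1/1160) = 0.05110
ε/(3.7D) = 9.15×10^-7; √(3.17ν²L/(gD³h_f)) = 3.57×10^-5
Q = -0.965·0.05110·ln(3.657×10^-5) = 0.5038 m³/s
Check: V = 3.27 m/s, Re = 6.27×10^5, f = 0.01264, h_f = 18.0 m ≈ 18.1 m ✓

Q ≈ 0.504 m³/s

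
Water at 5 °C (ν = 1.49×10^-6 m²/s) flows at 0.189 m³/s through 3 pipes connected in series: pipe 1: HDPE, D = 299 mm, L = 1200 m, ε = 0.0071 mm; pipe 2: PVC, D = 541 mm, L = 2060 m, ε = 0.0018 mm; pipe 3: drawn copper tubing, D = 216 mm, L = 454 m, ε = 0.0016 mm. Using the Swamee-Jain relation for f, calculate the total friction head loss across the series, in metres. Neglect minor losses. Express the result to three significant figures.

Pipe 1: V = 2.692 m/s, Re = 5.40×10^5, ε/D = 2.37×10^-5, f = 0.01330, h_1 = f(L/D)V²/2g = 19.71 m
Pipe 2: V = 0.8222 m/s, Re = 2.99×10^5, ε/D = 3.33×10^-6, f = 0.01443, h_2 = f(L/D)V²/2g = 1.893 m
Pipe 3: V = 5.158 m/s, Re = 7.48×10^5, ε/D = 7.41×10^-6, f = 0.01235, h_3 = f(L/D)V²/2g = 35.20 m
Series → Q common, losses add: H = Σh = 56.80 m

H ≈ 56.8 m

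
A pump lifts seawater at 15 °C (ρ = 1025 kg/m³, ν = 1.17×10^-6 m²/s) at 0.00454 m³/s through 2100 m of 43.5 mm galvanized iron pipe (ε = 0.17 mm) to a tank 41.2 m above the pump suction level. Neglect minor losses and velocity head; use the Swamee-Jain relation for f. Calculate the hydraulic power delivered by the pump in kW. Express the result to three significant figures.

V = 4Q/(πD²) = 3.055 m/s; Re = 1.14×10^5; ε/D = 0.00391; f = 0.02944
h_f = f(L/D)V²/2g = 675.9 m
Total head H = z + h_f = 41.2 + 675.9 = 717.1 m
P_hyd = ρgQH = 1025·9.81·0.00454·717.1 = 32.74 kW

P_hyd ≈ 32.7 kW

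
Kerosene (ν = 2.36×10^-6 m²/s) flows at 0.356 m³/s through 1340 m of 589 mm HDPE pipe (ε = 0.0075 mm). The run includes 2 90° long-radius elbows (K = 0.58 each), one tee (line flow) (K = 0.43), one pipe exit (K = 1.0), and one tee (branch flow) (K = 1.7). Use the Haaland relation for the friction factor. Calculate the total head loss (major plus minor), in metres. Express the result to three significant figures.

V = 4Q/(πD²) = 1.307 m/s; V²/2g = 0.08701 m
Re = 3.26×10^5, ε/D = 1.27×10^-5 → f = 0.01423 (Haaland)
Major: h_f = f(L/D)·V²/2g = 0.01423·2275·0.08701 = 2.817 m
Minor: ΣK = 4.29; h_m = ΣK·V²/2g = 0.3733 m
Total H_L = 2.817 + 0.3733 = 3.190 m

H_L ≈ 3.19 m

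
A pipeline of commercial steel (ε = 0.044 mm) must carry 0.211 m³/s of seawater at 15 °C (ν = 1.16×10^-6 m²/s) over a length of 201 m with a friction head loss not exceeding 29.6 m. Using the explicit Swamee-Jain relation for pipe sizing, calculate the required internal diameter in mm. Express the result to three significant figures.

Swamee-Jain (Type III): D = 0.66·[ε^1.25·(LQ²/(gh_f))^4.75 + ν·Q^9.4·(L/(gh_f))^5.2]^0.04
LQ²/(gh_f) = 0.03082; L/(gh_f) = 0.6922
Term 1 = ε^1.25·(…)^4.75 = 2.38×10^-13; Term 2 = ν·Q^9.4·(…)^5.2 = 7.62×10^-14
D = 0.66·(2.38×10^-13 + 7.62×10^-14)^0.04 = 0.2086 m = 209 mm
Check: V = 6.17 m/s, Re = 1.11×10^6, f = 0.01481, h_f = 27.7 m ≈ 29.6 m ✓

D ≈ 209 mm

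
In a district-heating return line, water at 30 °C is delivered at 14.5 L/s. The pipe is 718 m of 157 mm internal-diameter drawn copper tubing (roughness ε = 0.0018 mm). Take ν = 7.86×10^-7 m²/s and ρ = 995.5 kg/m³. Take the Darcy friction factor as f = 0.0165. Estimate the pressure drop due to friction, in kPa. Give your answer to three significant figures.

V = 4Q/(πD²) = 4·0.0145/(π·0.157²) = 0.7490 m/s
h_f = f(L/D)V²/(2g) = 0.01650·(718/0.157)·0.7490²/(2·9.81) = 2.158 m
Δp = ρg·h_f = 995.5·9.81·2.158 = 21.07 kPa

Δp ≈ 21.1 kPa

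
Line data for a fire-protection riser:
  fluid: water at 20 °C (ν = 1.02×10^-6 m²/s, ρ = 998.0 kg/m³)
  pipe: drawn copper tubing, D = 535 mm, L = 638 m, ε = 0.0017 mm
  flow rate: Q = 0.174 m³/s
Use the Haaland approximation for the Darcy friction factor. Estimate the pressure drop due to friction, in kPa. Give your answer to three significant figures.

Δp ≈ 4.85 kPa

V = 4Q/(πD²) = 4·0.174/(π·0.535²) = 0.7740 m/s
Re = VD/ν = 0.7740·0.535/1.02×10^-6 = 4.06×10^5 → turbulent
ε/D = 0.0017/535 = 3.18×10^-6
Haaland: f = 0.01359
h_f = f(L/D)V²/(2g) = 0.01359·(638/0.535)·0.7740²/(2·9.81) = 0.4950 m
Δp = ρg·h_f = 998.0·9.81·0.4950 = 4.846 kPa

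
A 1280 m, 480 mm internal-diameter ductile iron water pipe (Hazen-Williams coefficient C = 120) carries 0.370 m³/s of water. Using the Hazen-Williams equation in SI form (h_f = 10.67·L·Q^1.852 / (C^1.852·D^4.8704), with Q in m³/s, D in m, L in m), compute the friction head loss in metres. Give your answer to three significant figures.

h_f ≈ 10.9 m

h_f = 10.67·1280·0.370^1.852 / (120^1.852·0.480^4.8704) = 10.90 m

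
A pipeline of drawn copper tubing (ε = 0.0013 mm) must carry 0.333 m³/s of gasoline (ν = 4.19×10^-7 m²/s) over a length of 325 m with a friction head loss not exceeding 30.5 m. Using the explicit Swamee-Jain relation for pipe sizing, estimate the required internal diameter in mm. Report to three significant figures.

D ≈ 248 mm

Swamee-Jain (Type III): D = 0.66·[ε^1.25·(LQ²/(gh_f))^4.75 + ν·Q^9.4·(L/(gh_f))^5.2]^0.04
LQ²/(gh_f) = 0.1204; L/(gh_f) = 1.086
Term 1 = ε^1.25·(…)^4.75 = 1.89×10^-12; Term 2 = ν·Q^9.4·(…)^5.2 = 2.09×10^-11
D = 0.66·(1.89×10^-12 + 2.09×10^-11)^0.04 = 0.2477 m = 248 mm
Check: V = 6.91 m/s, Re = 4.09×10^6, f = 0.009594, h_f = 30.7 m ≈ 30.5 m ✓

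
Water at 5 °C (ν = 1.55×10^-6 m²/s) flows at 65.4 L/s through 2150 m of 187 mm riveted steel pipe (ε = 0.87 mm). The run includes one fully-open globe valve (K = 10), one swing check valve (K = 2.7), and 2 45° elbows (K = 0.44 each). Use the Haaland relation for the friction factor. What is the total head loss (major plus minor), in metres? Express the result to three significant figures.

V = 4Q/(πD²) = 2.381 m/s; V²/2g = 0.2890 m
Re = 2.87×10^5, ε/D = 0.00465 → f = 0.03009 (Haaland)
Major: h_f = f(L/D)·V²/2g = 0.03009·11497·0.2890 = 99.99 m
Minor: ΣK = 13.6; h_m = ΣK·V²/2g = 3.925 m
Total H_L = 99.99 + 3.925 = 103.9 m

H_L ≈ 104 m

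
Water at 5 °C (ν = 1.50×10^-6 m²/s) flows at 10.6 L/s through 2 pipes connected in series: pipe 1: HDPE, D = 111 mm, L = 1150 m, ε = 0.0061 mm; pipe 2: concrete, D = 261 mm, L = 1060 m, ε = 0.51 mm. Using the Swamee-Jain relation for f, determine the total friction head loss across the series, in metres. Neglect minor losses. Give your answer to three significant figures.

Pipe 1: V = 1.095 m/s, Re = 8.11×10^4, ε/D = 5.50×10^-5, f = 0.01897, h_1 = f(L/D)V²/2g = 12.02 m
Pipe 2: V = 0.1981 m/s, Re = 3.45×10^4, ε/D = 0.00195, f = 0.02779, h_2 = f(L/D)V²/2g = 0.2258 m
Series → Q common, losses add: H = Σh = 12.24 m

H ≈ 12.2 m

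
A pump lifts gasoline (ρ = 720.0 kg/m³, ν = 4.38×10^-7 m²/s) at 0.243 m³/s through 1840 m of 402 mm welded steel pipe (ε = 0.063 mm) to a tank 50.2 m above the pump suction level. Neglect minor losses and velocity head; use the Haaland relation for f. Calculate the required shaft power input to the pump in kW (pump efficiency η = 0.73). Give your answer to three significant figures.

P_shaft ≈ 146 kW

V = 4Q/(πD²) = 1.915 m/s; Re = 1.76×10^6; ε/D = 1.57×10^-4; f = 0.01370
h_f = f(L/D)V²/2g = 11.71 m
Total head H = z + h_f = 50.2 + 11.71 = 61.91 m
P_hyd = ρgQH = 720.0·9.81·0.243·61.91 = 106.3 kW
P_shaft = P_hyd/η = 106.3/0.73 = 145.6 kW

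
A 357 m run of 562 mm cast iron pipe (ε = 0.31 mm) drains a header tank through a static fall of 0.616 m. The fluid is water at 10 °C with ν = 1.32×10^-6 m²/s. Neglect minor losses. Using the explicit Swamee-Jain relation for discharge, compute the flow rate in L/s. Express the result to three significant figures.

Swamee-Jain (Type II): Q = -0.965·√(gD⁵h_f/L)·ln[ε/(3.7D) + √(3.17ν²L/(gD³h_f))]
√(gD⁵h_f/L) = √(9.81·0.562⁵·0.616/357) = 0.03081
ε/(3.7D) = 1.49×10^-4; √(3.17ν²L/(gD³h_f)) = 4.29×10^-5
Q = -0.965·0.03081·ln(1.920×10^-4) = 0.2544 m³/s
Check: V = 1.03 m/s, Re = 4.37×10^5, f = 0.01821, h_f = 0.620 m ≈ 0.616 m ✓

Q ≈ 254 L/s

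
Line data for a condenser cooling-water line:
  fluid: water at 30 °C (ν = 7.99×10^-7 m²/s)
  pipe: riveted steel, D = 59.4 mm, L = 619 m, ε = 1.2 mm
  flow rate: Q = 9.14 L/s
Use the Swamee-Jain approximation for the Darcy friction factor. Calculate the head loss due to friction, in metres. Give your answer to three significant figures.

h_f ≈ 284 m

V = 4Q/(πD²) = 4·0.00914/(π·0.0594²) = 3.298 m/s
Re = VD/ν = 3.298·0.0594/7.99×10^-7 = 2.45×10^5 → turbulent
ε/D = 1.2/59.4 = 0.0202
Swamee-Jain: f = 0.04910
h_f = f(L/D)V²/(2g) = 0.04910·(619/0.0594)·3.298²/(2·9.81) = 283.7 m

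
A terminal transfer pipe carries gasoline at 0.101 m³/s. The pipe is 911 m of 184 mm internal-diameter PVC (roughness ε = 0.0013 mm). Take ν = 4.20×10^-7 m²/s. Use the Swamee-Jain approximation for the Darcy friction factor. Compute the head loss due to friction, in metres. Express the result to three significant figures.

h_f ≈ 39.7 m

V = 4Q/(πD²) = 4·0.101/(π·0.184²) = 3.798 m/s
Re = VD/ν = 3.798·0.184/4.20×10^-7 = 1.66×10^6 → turbulent
ε/D = 0.0013/184 = 7.07×10^-6
Swamee-Jain: f = 0.01091
h_f = f(L/D)V²/(2g) = 0.01091·(911/0.184)·3.798²/(2·9.81) = 39.73 m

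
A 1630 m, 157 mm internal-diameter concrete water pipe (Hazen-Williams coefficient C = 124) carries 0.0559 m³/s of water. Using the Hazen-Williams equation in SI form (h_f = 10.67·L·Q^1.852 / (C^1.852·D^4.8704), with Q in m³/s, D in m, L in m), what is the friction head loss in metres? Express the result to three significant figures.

h_f ≈ 91.2 m

h_f = 10.67·1630·0.0559^1.852 / (124^1.852·0.157^4.8704) = 91.17 m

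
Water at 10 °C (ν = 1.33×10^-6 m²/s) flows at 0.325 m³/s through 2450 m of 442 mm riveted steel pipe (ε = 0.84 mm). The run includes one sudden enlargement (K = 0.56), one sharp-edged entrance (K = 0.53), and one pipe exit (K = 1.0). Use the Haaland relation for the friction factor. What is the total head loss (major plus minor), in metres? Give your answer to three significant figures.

H_L ≈ 30.1 m

V = 4Q/(πD²) = 2.118 m/s; V²/2g = 0.2287 m
Re = 7.04×10^5, ε/D = 0.00190 → f = 0.02339 (Haaland)
Major: h_f = f(L/D)·V²/2g = 0.02339·5543·0.2287 = 29.65 m
Minor: ΣK = 2.09; h_m = ΣK·V²/2g = 0.4779 m
Total H_L = 29.65 + 0.4779 = 30.13 m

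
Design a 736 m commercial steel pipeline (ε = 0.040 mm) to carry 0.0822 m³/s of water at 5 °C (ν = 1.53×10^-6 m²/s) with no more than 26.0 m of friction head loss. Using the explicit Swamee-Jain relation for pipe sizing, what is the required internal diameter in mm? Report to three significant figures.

D ≈ 194 mm

Swamee-Jain (Type III): D = 0.66·[ε^1.25·(LQ²/(gh_f))^4.75 + ν·Q^9.4·(L/(gh_f))^5.2]^0.04
LQ²/(gh_f) = 0.01950; L/(gh_f) = 2.886
Term 1 = ε^1.25·(…)^4.75 = 2.40×10^-14; Term 2 = ν·Q^9.4·(…)^5.2 = 2.39×10^-14
D = 0.66·(2.40×10^-14 + 2.39×10^-14)^0.04 = 0.1935 m = 194 mm
Check: V = 2.79 m/s, Re = 3.53×10^5, f = 0.01608, h_f = 24.3 m ≈ 26.0 m ✓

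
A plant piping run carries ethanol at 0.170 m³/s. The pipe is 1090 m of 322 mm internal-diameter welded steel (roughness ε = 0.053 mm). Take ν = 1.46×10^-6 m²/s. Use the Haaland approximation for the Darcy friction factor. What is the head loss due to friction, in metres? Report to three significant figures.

h_f ≈ 11.3 m

V = 4Q/(πD²) = 4·0.170/(π·0.322²) = 2.088 m/s
Re = VD/ν = 2.088·0.322/1.46×10^-6 = 4.60×10^5 → turbulent
ε/D = 0.053/322 = 1.65×10^-4
Haaland: f = 0.01506
h_f = f(L/D)V²/(2g) = 0.01506·(1090/0.322)·2.088²/(2·9.81) = 11.33 m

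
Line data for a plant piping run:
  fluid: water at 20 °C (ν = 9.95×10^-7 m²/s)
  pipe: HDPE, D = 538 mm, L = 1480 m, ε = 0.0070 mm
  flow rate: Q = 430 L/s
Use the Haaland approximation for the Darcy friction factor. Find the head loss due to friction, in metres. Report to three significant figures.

h_f ≈ 5.91 m

V = 4Q/(πD²) = 4·0.430/(π·0.538²) = 1.892 m/s
Re = VD/ν = 1.892·0.538/9.95×10^-7 = 1.02×10^6 → turbulent
ε/D = 0.0070/538 = 1.30×10^-5
Haaland: f = 0.01179
h_f = f(L/D)V²/(2g) = 0.01179·(1480/0.538)·1.892²/(2·9.81) = 5.912 m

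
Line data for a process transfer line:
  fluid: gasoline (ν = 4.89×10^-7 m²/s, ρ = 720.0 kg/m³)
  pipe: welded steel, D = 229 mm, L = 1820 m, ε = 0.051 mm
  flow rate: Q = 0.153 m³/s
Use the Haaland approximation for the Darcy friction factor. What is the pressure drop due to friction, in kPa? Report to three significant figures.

Δp ≈ 574 kPa

V = 4Q/(πD²) = 4·0.153/(π·0.229²) = 3.715 m/s
Re = VD/ν = 3.715·0.229/4.89×10^-7 = 1.74×10^6 → turbulent
ε/D = 0.051/229 = 2.23×10^-4
Haaland: f = 0.01453
h_f = f(L/D)V²/(2g) = 0.01453·(1820/0.229)·3.715²/(2·9.81) = 81.23 m
Δp = ρg·h_f = 720.0·9.81·81.23 = 573.8 kPa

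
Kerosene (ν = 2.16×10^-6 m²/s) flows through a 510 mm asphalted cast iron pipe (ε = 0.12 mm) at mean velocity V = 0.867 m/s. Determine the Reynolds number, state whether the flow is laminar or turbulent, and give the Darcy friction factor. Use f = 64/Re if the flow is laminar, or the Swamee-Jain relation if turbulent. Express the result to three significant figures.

Re = VD/ν = 0.8670·0.510/2.16×10^-6 = 2.05×10^5
Re > 4000 → turbulent; ε/D = 2.35×10^-4
Swamee-Jain: f = 0.01732

Re ≈ 2.05×10^5; turbulent; f ≈ 0.0173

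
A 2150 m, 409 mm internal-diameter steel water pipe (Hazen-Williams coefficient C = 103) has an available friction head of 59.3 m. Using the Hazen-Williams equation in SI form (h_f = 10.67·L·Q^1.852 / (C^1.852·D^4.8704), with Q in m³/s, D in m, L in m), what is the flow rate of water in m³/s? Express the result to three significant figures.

Rearranging: Q = [h_f·C^1.852·D^4.8704 / (10.67·L)]^(1/1.852)
Q = [59.3·103^1.852·0.409^4.8704 / (10.67·2150)]^0.540 = 0.3932 m³/s

Q ≈ 0.393 m³/s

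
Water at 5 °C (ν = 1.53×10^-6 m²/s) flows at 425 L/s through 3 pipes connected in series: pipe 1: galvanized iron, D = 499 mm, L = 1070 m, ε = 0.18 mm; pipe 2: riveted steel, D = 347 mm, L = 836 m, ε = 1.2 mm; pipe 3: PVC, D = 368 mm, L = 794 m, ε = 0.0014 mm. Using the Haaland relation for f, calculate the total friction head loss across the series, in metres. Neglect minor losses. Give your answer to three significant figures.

H ≈ 97.0 m

Pipe 1: V = 2.173 m/s, Re = 7.09×10^5, ε/D = 3.61×10^-4, f = 0.01634, h_1 = f(L/D)V²/2g = 8.433 m
Pipe 2: V = 4.494 m/s, Re = 1.02×10^6, ε/D = 0.00346, f = 0.02741, h_2 = f(L/D)V²/2g = 67.97 m
Pipe 3: V = 3.996 m/s, Re = 9.61×10^5, ε/D = 3.80×10^-6, f = 0.01173, h_3 = f(L/D)V²/2g = 20.59 m
Series → Q common, losses add: H = Σh = 96.99 m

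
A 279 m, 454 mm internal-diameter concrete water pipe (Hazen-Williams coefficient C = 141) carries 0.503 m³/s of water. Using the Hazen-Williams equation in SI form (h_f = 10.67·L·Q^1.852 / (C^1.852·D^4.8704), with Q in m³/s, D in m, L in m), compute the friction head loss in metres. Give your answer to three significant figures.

h_f ≈ 4.08 m

h_f = 10.67·279·0.503^1.852 / (141^1.852·0.454^4.8704) = 4.083 m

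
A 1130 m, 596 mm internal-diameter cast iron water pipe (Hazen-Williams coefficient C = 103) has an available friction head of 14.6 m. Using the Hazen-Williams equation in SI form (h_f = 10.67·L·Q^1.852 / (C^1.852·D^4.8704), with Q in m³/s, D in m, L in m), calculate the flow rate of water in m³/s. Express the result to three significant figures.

Q ≈ 0.703 m³/s

Rearranging: Q = [h_f·C^1.852·D^4.8704 / (10.67·L)]^(1/1.852)
Q = [14.6·103^1.852·0.596^4.8704 / (10.67·1130)]^0.540 = 0.7027 m³/s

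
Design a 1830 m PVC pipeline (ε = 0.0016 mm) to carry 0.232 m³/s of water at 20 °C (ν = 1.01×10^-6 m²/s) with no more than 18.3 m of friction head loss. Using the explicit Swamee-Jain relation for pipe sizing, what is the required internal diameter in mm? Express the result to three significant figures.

Swamee-Jain (Type III): D = 0.66·[ε^1.25·(LQ²/(gh_f))^4.75 + ν·Q^9.4·(L/(gh_f))^5.2]^0.04
LQ²/(gh_f) = 0.5487; L/(gh_f) = 10.19
Term 1 = ε^1.25·(…)^4.75 = 3.29×10^-9; Term 2 = ν·Q^9.4·(…)^5.2 = 1.92×10^-7
D = 0.66·(3.29×10^-9 + 1.92×10^-7)^0.04 = 0.3558 m = 356 mm
Check: V = 2.33 m/s, Re = 8.22×10^5, f = 0.01210, h_f = 17.3 m ≈ 18.3 m ✓

D ≈ 356 mm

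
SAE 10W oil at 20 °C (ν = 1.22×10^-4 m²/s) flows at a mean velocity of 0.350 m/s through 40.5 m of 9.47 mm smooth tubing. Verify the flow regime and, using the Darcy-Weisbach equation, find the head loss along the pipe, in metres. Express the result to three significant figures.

h_f ≈ 62.9 m

Re = VD/ν = 0.350·0.009470/1.22×10^-4 = 27.2 → laminar (Re < 2300)
f = 64/Re = 2.356
h_f = f(L/D)V²/(2g) = 2.356·(40.5/0.009470)·0.350²/(2·9.81) = 62.90 m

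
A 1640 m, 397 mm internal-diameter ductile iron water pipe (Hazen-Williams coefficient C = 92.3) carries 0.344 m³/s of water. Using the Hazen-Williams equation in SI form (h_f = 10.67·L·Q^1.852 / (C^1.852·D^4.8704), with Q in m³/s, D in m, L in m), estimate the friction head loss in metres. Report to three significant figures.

h_f = 10.67·1640·0.344^1.852 / (92.3^1.852·0.397^4.8704) = 50.03 m

h_f ≈ 50.0 m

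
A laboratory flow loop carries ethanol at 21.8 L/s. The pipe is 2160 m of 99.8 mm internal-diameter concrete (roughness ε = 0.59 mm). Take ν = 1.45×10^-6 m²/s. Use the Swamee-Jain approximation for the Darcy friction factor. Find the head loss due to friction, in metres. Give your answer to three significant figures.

h_f ≈ 279 m

V = 4Q/(πD²) = 4·0.0218/(π·0.0998²) = 2.787 m/s
Re = VD/ν = 2.787·0.0998/1.45×10^-6 = 1.92×10^5 → turbulent
ε/D = 0.59/99.8 = 0.00591
Swamee-Jain: f = 0.03259
h_f = f(L/D)V²/(2g) = 0.03259·(2160/0.0998)·2.787²/(2·9.81) = 279.2 m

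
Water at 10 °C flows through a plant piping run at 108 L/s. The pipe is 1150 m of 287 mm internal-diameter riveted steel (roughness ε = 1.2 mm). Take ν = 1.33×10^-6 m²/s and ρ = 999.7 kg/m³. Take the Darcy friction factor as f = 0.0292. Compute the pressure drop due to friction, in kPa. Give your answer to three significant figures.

V = 4Q/(πD²) = 4·0.108/(π·0.287²) = 1.669 m/s
h_f = f(L/D)V²/(2g) = 0.02920·(1150/0.287)·1.669²/(2·9.81) = 16.62 m
Δp = ρg·h_f = 999.7·9.81·16.62 = 163.0 kPa

Δp ≈ 163 kPa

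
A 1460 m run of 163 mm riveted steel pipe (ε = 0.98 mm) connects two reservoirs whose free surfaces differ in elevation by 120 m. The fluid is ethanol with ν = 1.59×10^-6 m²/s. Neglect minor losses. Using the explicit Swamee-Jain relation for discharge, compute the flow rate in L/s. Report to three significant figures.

Q ≈ 59.4 L/s

Swamee-Jain (Type II): Q = -0.965·√(gD⁵h_f/L)·ln[ε/(3.7D) + √(3.17ν²L/(gD³h_f))]
√(gD⁵h_f/L) = √(9.81·0.163⁵·120/1460) = 0.009632
ε/(3.7D) = 0.00162; √(3.17ν²L/(gD³h_f)) = 4.79×10^-5
Q = -0.965·0.009632·ln(0.001673) = 0.05942 m³/s
Check: V = 2.85 m/s, Re = 2.92×10^5, f = 0.03256, h_f = 121 m ≈ 120 m ✓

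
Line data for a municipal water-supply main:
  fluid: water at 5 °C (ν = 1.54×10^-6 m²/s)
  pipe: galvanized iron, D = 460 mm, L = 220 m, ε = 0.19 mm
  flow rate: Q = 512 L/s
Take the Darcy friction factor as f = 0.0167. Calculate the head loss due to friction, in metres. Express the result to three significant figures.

V = 4Q/(πD²) = 4·0.512/(π·0.460²) = 3.081 m/s
h_f = f(L/D)V²/(2g) = 0.01670·(220/0.460)·3.081²/(2·9.81) = 3.864 m

h_f ≈ 3.86 m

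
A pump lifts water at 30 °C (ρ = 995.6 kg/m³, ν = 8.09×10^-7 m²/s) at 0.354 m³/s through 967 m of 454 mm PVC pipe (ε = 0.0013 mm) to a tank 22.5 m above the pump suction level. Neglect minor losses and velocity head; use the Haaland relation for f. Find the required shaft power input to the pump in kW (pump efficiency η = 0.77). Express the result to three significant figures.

P_shaft ≈ 127 kW

V = 4Q/(πD²) = 2.187 m/s; Re = 1.23×10^6; ε/D = 2.86×10^-6; f = 0.01125
h_f = f(L/D)V²/2g = 5.841 m
Total head H = z + h_f = 22.5 + 5.841 = 28.34 m
P_hyd = ρgQH = 995.6·9.81·0.354·28.34 = 97.99 kW
P_shaft = P_hyd/η = 97.99/0.77 = 127.3 kW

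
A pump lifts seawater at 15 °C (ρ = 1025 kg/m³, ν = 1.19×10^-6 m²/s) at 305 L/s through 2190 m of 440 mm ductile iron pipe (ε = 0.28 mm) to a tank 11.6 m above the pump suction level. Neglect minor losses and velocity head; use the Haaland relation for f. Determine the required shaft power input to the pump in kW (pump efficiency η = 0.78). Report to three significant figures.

V = 4Q/(πD²) = 2.006 m/s; Re = 7.42×10^5; ε/D = 6.36×10^-4; f = 0.01817
h_f = f(L/D)V²/2g = 18.55 m
Total head H = z + h_f = 11.6 + 18.55 = 30.15 m
P_hyd = ρgQH = 1025·9.81·0.305·30.15 = 92.45 kW
P_shaft = P_hyd/η = 92.45/0.78 = 118.5 kW

P_shaft ≈ 119 kW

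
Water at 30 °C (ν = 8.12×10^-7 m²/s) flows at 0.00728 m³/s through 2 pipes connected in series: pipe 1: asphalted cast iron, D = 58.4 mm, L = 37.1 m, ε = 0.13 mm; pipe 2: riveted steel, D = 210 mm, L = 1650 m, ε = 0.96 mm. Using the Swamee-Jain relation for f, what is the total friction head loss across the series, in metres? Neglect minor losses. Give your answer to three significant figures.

H ≈ 6.57 m

Pipe 1: V = 2.718 m/s, Re = 1.95×10^5, ε/D = 0.00223, f = 0.02513, h_1 = f(L/D)V²/2g = 6.009 m
Pipe 2: V = 0.2102 m/s, Re = 5.44×10^4, ε/D = 0.00457, f = 0.03167, h_2 = f(L/D)V²/2g = 0.5602 m
Series → Q common, losses add: H = Σh = 6.569 m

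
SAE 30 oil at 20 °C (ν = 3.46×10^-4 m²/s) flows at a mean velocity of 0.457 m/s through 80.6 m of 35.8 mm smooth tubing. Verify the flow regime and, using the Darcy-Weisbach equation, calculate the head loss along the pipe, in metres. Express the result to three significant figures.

h_f ≈ 32.4 m

Re = VD/ν = 0.457·0.03580/3.46×10^-4 = 47.3 → laminar (Re < 2300)
f = 64/Re = 1.353
h_f = f(L/D)V²/(2g) = 1.353·(80.6/0.03580)·0.457²/(2·9.81) = 32.44 m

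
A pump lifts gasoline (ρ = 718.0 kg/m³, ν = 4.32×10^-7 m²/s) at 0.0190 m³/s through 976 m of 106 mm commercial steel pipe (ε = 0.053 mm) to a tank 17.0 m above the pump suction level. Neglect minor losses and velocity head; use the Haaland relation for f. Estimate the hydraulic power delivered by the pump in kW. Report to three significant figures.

P_hyd ≈ 7.38 kW

V = 4Q/(πD²) = 2.153 m/s; Re = 5.28×10^5; ε/D = 5.00×10^-4; f = 0.01754
h_f = f(L/D)V²/2g = 38.15 m
Total head H = z + h_f = 17.0 + 38.15 = 55.15 m
P_hyd = ρgQH = 718.0·9.81·0.0190·55.15 = 7.380 kW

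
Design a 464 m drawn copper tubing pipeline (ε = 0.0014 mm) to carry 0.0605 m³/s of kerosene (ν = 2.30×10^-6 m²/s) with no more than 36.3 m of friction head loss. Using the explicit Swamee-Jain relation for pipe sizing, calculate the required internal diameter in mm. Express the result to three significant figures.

D ≈ 145 mm

Swamee-Jain (Type III): D = 0.66·[ε^1.25·(LQ²/(gh_f))^4.75 + ν·Q^9.4·(L/(gh_f))^5.2]^0.04
LQ²/(gh_f) = 0.004769; L/(gh_f) = 1.303
Term 1 = ε^1.25·(…)^4.75 = 4.52×10^-19; Term 2 = ν·Q^9.4·(…)^5.2 = 3.22×10^-17
D = 0.66·(4.52×10^-19 + 3.22×10^-17)^0.04 = 0.1446 m = 145 mm
Check: V = 3.69 m/s, Re = 2.32×10^5, f = 0.01519, h_f = 33.8 m ≈ 36.3 m ✓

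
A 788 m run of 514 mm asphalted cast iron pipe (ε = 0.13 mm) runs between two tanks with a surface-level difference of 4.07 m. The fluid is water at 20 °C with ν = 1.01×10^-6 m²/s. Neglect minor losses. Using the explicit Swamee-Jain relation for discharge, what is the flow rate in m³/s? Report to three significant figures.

Q ≈ 0.383 m³/s

Swamee-Jain (Type II): Q = -0.965·√(gD⁵h_f/L)·ln[ε/(3.7D) + √(3.17ν²L/(gD³h_f))]
√(gD⁵h_f/L) = √(9.81·0.514⁵·4.07/788) = 0.04264
ε/(3.7D) = 6.84×10^-5; √(3.17ν²L/(gD³h_f)) = 2.17×10^-5
Q = -0.965·0.04264·ln(9.004×10^-5) = 0.3833 m³/s
Check: V = 1.85 m/s, Re = 9.40×10^5, f = 0.01536, h_f = 4.10 m ≈ 4.07 m ✓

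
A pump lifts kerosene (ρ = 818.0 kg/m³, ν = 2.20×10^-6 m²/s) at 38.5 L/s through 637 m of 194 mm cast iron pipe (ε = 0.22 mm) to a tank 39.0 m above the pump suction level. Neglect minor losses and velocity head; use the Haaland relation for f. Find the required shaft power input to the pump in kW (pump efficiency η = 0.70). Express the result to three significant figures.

P_shaft ≈ 20.0 kW

V = 4Q/(πD²) = 1.302 m/s; Re = 1.15×10^5; ε/D = 0.00113; f = 0.02218
h_f = f(L/D)V²/2g = 6.296 m
Total head H = z + h_f = 39.0 + 6.296 = 45.30 m
P_hyd = ρgQH = 818.0·9.81·0.0385·45.30 = 13.99 kW
P_shaft = P_hyd/η = 13.99/0.70 = 19.99 kW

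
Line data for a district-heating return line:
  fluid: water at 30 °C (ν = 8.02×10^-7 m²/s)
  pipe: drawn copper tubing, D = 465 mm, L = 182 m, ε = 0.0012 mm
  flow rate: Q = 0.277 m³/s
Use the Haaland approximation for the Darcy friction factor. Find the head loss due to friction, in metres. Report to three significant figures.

h_f ≈ 0.623 m

V = 4Q/(πD²) = 4·0.277/(π·0.465²) = 1.631 m/s
Re = VD/ν = 1.631·0.465/8.02×10^-7 = 9.46×10^5 → turbulent
ε/D = 0.0012/465 = 2.58×10^-6
Haaland: f = 0.01174
h_f = f(L/D)V²/(2g) = 0.01174·(182/0.465)·1.631²/(2·9.81) = 0.6229 m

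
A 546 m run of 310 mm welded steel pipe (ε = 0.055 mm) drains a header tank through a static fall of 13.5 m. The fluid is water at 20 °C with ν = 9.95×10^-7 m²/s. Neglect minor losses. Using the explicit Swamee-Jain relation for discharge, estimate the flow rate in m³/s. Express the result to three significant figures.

Q ≈ 0.244 m³/s

Swamee-Jain (Type II): Q = -0.965·√(gD⁵h_f/L)·ln[ε/(3.7D) + √(3.17ν²L/(gD³h_f))]
√(gD⁵h_f/L) = √(9.81·0.310⁵·13.5/546) = 0.02635
ε/(3.7D) = 4.80×10^-5; √(3.17ν²L/(gD³h_f)) = 2.08×10^-5
Q = -0.965·0.02635·ln(6.879×10^-5) = 0.2437 m³/s
Check: V = 3.23 m/s, Re = 1.01×10^6, f = 0.01451, h_f = 13.6 m ≈ 13.5 m ✓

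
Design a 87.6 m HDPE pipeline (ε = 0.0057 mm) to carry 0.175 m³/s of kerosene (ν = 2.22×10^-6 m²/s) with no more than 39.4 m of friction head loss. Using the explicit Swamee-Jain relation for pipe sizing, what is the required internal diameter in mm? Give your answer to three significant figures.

Swamee-Jain (Type III): D = 0.66·[ε^1.25·(LQ²/(gh_f))^4.75 + ν·Q^9.4·(L/(gh_f))^5.2]^0.04
LQ²/(gh_f) = 0.006941; L/(gh_f) = 0.2266
Term 1 = ε^1.25·(…)^4.75 = 1.55×10^-17; Term 2 = ν·Q^9.4·(…)^5.2 = 7.56×10^-17
D = 0.66·(1.55×10^-17 + 7.56×10^-17)^0.04 = 0.1506 m = 151 mm
Check: V = 9.82 m/s, Re = 6.66×10^5, f = 0.01312, h_f = 37.5 m ≈ 39.4 m ✓

D ≈ 151 mm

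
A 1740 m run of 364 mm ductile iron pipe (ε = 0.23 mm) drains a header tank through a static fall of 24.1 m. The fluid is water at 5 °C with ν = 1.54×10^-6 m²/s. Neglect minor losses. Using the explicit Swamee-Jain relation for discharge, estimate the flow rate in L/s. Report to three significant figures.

Q ≈ 242 L/s

Swamee-Jain (Type II): Q = -0.965·√(gD⁵h_f/L)·ln[ε/(3.7D) + √(3.17ν²L/(gD³h_f))]
√(gD⁵h_f/L) = √(9.81·0.364⁵·24.1/1740) = 0.02947
ε/(3.7D) = 1.71×10^-4; √(3.17ν²L/(gD³h_f)) = 3.39×10^-5
Q = -0.965·0.02947·ln(2.046×10^-4) = 0.2415 m³/s
Check: V = 2.32 m/s, Re = 5.49×10^5, f = 0.01848, h_f = 24.3 m ≈ 24.1 m ✓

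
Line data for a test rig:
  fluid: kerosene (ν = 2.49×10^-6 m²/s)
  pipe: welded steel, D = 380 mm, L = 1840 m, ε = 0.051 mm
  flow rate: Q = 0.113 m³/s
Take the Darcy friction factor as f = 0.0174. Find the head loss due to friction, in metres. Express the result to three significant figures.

h_f ≈ 4.26 m

V = 4Q/(πD²) = 4·0.113/(π·0.380²) = 0.9964 m/s
h_f = f(L/D)V²/(2g) = 0.01740·(1840/0.380)·0.9964²/(2·9.81) = 4.263 m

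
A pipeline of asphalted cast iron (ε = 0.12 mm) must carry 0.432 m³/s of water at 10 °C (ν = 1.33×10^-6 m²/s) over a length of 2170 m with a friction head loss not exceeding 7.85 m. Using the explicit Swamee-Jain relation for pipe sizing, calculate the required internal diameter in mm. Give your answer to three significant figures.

D ≈ 586 mm

Swamee-Jain (Type III): D = 0.66·[ε^1.25·(LQ²/(gh_f))^4.75 + ν·Q^9.4·(L/(gh_f))^5.2]^0.04
LQ²/(gh_f) = 5.259; L/(gh_f) = 28.18
Term 1 = ε^1.25·(…)^4.75 = 0.0334; Term 2 = ν·Q^9.4·(…)^5.2 = 0.0173
D = 0.66·(0.0334 + 0.0173)^0.04 = 0.5858 m = 586 mm
Check: V = 1.60 m/s, Re = 7.06×10^5, f = 0.01515, h_f = 7.35 m ≈ 7.85 m ✓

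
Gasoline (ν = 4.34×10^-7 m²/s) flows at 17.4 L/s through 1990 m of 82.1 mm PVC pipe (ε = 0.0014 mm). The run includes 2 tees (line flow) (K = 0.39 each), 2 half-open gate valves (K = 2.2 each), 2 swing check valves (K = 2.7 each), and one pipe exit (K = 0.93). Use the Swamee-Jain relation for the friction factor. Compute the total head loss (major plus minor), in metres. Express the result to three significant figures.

V = 4Q/(πD²) = 3.287 m/s; V²/2g = 0.5506 m
Re = 6.22×10^5, ε/D = 1.71×10^-5 → f = 0.01290 (Swamee-Jain)
Major: h_f = f(L/D)·V²/2g = 0.01290·24239·0.5506 = 172.2 m
Minor: ΣK = 11.5; h_m = ΣK·V²/2g = 6.338 m
Total H_L = 172.2 + 6.338 = 178.5 m

H_L ≈ 179 m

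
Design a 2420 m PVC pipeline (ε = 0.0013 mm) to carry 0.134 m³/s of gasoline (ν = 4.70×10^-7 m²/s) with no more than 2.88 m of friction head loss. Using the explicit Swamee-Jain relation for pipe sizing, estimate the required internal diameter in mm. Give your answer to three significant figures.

Swamee-Jain (Type III): D = 0.66·[ε^1.25·(LQ²/(gh_f))^4.75 + ν·Q^9.4·(L/(gh_f))^5.2]^0.04
LQ²/(gh_f) = 1.538; L/(gh_f) = 85.66
Term 1 = ε^1.25·(…)^4.75 = 3.39×10^-7; Term 2 = ν·Q^9.4·(…)^5.2 = 3.29×10^-5
D = 0.66·(3.39×10^-7 + 3.29×10^-5)^0.04 = 0.4369 m = 437 mm
Check: V = 0.894 m/s, Re = 8.31×10^5, f = 0.01204, h_f = 2.72 m ≈ 2.88 m ✓

D ≈ 437 mm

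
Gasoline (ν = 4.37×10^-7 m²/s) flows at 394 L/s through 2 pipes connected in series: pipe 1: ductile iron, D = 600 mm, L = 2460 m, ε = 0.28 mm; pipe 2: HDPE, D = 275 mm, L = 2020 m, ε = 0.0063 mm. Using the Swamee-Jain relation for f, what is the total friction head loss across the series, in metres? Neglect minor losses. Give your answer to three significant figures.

Pipe 1: V = 1.393 m/s, Re = 1.91×10^6, ε/D = 4.67×10^-4, f = 0.01680, h_1 = f(L/D)V²/2g = 6.818 m
Pipe 2: V = 6.633 m/s, Re = 4.17×10^6, ε/D = 2.29×10^-5, f = 0.01040, h_2 = f(L/D)V²/2g = 171.3 m
Series → Q common, losses add: H = Σh = 178.2 m

H ≈ 178 m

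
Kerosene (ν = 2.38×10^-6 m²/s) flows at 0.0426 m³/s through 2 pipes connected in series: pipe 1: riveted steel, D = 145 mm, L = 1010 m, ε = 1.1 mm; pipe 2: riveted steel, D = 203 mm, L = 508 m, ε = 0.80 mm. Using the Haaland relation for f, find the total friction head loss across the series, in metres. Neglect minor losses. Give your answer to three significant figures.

H ≈ 89.4 m

Pipe 1: V = 2.580 m/s, Re = 1.57×10^5, ε/D = 0.00759, f = 0.03509, h_1 = f(L/D)V²/2g = 82.90 m
Pipe 2: V = 1.316 m/s, Re = 1.12×10^5, ε/D = 0.00394, f = 0.02923, h_2 = f(L/D)V²/2g = 6.459 m
Series → Q common, losses add: H = Σh = 89.36 m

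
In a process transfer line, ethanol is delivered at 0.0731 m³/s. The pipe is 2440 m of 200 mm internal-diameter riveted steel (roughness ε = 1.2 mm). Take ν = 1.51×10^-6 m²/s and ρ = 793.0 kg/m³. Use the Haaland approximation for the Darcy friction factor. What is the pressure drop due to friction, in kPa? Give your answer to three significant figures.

V = 4Q/(πD²) = 4·0.0731/(π·0.200²) = 2.327 m/s
Re = VD/ν = 2.327·0.200/1.51×10^-6 = 3.08×10^5 → turbulent
ε/D = 1.2/200 = 0.00600
Haaland: f = 0.03243
h_f = f(L/D)V²/(2g) = 0.03243·(2440/0.200)·2.327²/(2·9.81) = 109.2 m
Δp = ρg·h_f = 793.0·9.81·109.2 = 849.4 kPa

Δp ≈ 849 kPa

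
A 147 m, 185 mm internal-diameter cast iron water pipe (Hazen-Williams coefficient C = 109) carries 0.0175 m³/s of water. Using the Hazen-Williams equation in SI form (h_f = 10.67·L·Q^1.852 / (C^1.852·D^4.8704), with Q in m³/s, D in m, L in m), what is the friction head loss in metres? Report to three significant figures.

h_f = 10.67·147·0.0175^1.852 / (109^1.852·0.185^4.8704) = 0.5463 m

h_f ≈ 0.546 m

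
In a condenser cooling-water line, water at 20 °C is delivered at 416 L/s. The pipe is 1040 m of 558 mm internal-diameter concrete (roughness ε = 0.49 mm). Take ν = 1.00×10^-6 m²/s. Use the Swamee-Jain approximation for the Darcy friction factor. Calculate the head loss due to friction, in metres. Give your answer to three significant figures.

h_f ≈ 5.35 m

V = 4Q/(πD²) = 4·0.416/(π·0.558²) = 1.701 m/s
Re = VD/ν = 1.701·0.558/1.00×10^-6 = 9.49×10^5 → turbulent
ε/D = 0.49/558 = 8.78×10^-4
Swamee-Jain: f = 0.01947
h_f = f(L/D)V²/(2g) = 0.01947·(1040/0.558)·1.701²/(2·9.81) = 5.354 m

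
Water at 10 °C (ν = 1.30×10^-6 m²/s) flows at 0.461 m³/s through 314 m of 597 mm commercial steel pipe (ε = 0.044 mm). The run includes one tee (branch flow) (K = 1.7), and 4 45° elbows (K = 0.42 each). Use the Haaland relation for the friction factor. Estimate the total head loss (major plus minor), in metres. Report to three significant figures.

H_L ≈ 1.43 m

V = 4Q/(πD²) = 1.647 m/s; V²/2g = 0.1382 m
Re = 7.56×10^5, ε/D = 7.37×10^-5 → f = 0.01329 (Haaland)
Major: h_f = f(L/D)·V²/2g = 0.01329·526.0·0.1382 = 0.9664 m
Minor: ΣK = 3.38; h_m = ΣK·V²/2g = 0.4672 m
Total H_L = 0.9664 + 0.4672 = 1.434 m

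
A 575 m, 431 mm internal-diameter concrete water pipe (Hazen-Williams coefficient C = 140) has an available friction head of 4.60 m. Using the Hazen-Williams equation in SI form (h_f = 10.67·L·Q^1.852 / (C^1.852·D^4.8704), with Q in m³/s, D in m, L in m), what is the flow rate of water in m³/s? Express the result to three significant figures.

Q ≈ 0.314 m³/s

Rearranging: Q = [h_f·C^1.852·D^4.8704 / (10.67·L)]^(1/1.852)
Q = [4.60·140^1.852·0.431^4.8704 / (10.67·575)]^0.540 = 0.3144 m³/s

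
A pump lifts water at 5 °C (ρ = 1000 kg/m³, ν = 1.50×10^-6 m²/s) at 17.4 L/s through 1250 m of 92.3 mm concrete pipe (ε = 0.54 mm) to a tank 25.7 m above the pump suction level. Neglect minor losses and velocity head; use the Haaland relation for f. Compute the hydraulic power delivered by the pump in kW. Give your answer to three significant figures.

V = 4Q/(πD²) = 2.600 m/s; Re = 1.60×10^5; ε/D = 0.00585; f = 0.03242
h_f = f(L/D)V²/2g = 151.3 m
Total head H = z + h_f = 25.7 + 151.3 = 177.0 m
P_hyd = ρgQH = 1000·9.81·0.0174·177.0 = 30.21 kW

P_hyd ≈ 30.2 kW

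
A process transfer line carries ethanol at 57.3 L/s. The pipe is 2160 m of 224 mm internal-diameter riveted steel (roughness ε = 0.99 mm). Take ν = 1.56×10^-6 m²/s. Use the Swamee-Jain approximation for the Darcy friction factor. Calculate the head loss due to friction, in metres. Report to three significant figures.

h_f ≈ 31.1 m

V = 4Q/(πD²) = 4·0.0573/(π·0.224²) = 1.454 m/s
Re = VD/ν = 1.454·0.224/1.56×10^-6 = 2.09×10^5 → turbulent
ε/D = 0.99/224 = 0.00442
Swamee-Jain: f = 0.02993
h_f = f(L/D)V²/(2g) = 0.02993·(2160/0.224)·1.454²/(2·9.81) = 31.10 m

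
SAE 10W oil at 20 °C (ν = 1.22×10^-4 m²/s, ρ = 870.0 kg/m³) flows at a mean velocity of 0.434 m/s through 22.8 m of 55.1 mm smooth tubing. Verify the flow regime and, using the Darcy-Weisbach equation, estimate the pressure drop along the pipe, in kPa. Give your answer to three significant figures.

Re = VD/ν = 0.434·0.05510/1.22×10^-4 = 196 → laminar (Re < 2300)
f = 64/Re = 0.3265
h_f = f(L/D)V²/(2g) = 0.3265·(22.8/0.05510)·0.434²/(2·9.81) = 1.297 m
Δp = ρg·h_f = 870.0·9.81·1.297 = 11.07 kPa

Δp ≈ 11.1 kPa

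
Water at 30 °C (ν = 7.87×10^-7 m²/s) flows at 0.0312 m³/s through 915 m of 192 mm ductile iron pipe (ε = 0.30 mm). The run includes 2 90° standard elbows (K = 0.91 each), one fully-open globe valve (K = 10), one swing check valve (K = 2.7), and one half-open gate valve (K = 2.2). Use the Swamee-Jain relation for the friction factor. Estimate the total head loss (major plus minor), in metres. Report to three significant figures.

H_L ≈ 7.46 m

V = 4Q/(πD²) = 1.078 m/s; V²/2g = 0.05919 m
Re = 2.63×10^5, ε/D = 0.00156 → f = 0.02292 (Swamee-Jain)
Major: h_f = f(L/D)·V²/2g = 0.02292·4766·0.05919 = 6.466 m
Minor: ΣK = 16.7; h_m = ΣK·V²/2g = 0.9896 m
Total H_L = 6.466 + 0.9896 = 7.455 m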